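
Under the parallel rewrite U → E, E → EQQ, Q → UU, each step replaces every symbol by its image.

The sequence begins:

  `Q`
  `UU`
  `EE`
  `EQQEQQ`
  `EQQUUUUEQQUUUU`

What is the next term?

Replace each of the 14 characters of EQQUUUUEQQUUUU in place — EQQ UU UU E E E E EQQ UU UU E E E E — and concatenate.

EQQUUUUEEEEEQQUUUUEEEE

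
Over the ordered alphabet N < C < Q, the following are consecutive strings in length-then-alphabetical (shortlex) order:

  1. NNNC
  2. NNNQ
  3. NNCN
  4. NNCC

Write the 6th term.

NNQN

Advancing 2 positions from NNCC through NNCC → NNCQ reaches term 6.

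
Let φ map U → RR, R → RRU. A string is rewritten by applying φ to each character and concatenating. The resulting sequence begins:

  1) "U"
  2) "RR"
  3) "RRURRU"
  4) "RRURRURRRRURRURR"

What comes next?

φ(RRURRURRRRURRURR) expands symbol-by-symbol to RRU RRU RR RRU RRU RR RRU RRU RRU RRU RR RRU RRU RR RRU RRU; joining the 16 pieces gives the next term.

RRURRURRRRURRURRRRURRURRURRURRRRURRURRRRURRU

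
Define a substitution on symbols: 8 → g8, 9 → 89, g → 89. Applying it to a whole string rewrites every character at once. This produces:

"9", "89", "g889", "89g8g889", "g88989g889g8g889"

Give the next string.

89g8g889g88989g8g88989g889g8g889

Applying the rule to each of the 16 symbols of g88989g889g8g889 gives the pieces 89 g8 g8 89 g8 89 89 g8 g8 89 89 g8 89 g8 g8 89, which concatenate to the answer.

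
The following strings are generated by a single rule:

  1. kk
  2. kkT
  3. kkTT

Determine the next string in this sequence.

Every step adds T to the end: s(k+1) = s(k)·T.
Applying this once more to kkTT:

kkTTT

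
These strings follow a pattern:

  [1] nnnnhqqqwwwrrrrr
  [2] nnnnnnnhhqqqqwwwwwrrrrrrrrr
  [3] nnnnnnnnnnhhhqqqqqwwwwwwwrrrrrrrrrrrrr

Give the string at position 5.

Each string has the form n^{3n+1} h^{n} q^{n+2} w^{2n+1} r^{4n+1} (n = 1, 2, …).
Setting n = 5 gives 16, 5, 7, 11, 21 characters in each block.

nnnnnnnnnnnnnnnnhhhhhqqqqqqqwwwwwwwwwwwrrrrrrrrrrrrrrrrrrrrr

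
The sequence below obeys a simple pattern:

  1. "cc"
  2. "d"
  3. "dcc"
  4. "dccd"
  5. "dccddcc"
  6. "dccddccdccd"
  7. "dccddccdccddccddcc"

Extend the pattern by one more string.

dccddccdccddccddccdccddccdccd

This is a Fibonacci-style word recurrence s(k) = s(k−1)·s(k−2): e.g. d·cc = dcc.
The next term joins dccddccdccddccddcc and dccddccdccd.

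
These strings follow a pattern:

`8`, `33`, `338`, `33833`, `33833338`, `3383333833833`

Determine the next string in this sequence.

This is a Fibonacci-style word recurrence s(k) = s(k−1)·s(k−2): e.g. 33·8 = 338.
The next term joins 3383333833833 and 33833338.

338333383383333833338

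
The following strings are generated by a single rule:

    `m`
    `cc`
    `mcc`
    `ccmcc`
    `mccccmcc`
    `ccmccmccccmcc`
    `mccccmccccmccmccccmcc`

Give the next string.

ccmccmccccmccmccccmccccmccmccccmcc

This is a Fibonacci-style word recurrence s(k) = s(k−2)·s(k−1): e.g. m·cc = mcc.
The next term joins ccmccmccccmcc and mccccmccccmccmccccmcc.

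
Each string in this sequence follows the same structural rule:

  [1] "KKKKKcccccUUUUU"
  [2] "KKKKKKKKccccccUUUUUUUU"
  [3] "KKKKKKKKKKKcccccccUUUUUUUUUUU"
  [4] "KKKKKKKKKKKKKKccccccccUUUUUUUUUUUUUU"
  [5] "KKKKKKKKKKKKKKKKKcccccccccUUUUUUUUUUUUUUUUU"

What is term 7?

KKKKKKKKKKKKKKKKKKKKKKKcccccccccccUUUUUUUUUUUUUUUUUUUUUUU

The n-th term is 3n-1 K's then n+3 c's then 3n-1 U's, where the shown terms are n = 2, 3, 4, 5, 6.
Setting n = 8 gives 23, 11, 23 characters in each block.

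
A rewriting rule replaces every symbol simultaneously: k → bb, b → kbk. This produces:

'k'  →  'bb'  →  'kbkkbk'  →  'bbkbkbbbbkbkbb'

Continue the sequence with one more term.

φ(bbkbkbbbbkbkbb) expands symbol-by-symbol to kbk kbk bb kbk bb kbk kbk kbk kbk bb kbk bb kbk kbk; joining the 14 pieces gives the next term.

kbkkbkbbkbkbbkbkkbkkbkkbkbbkbkbbkbkkbk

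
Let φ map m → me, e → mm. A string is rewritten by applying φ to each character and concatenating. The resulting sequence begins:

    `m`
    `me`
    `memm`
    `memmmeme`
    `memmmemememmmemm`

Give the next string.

memmmemememmmemmmemmmemememmmeme

Applying the rule to each of the 16 symbols of memmmemememmmemm gives the pieces me mm me me me mm me mm me mm me me me mm me me, which concatenate to the answer.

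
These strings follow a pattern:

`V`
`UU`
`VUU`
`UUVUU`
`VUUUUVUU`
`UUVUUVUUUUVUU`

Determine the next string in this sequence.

Each term (from the third on) is the two preceding terms concatenated in order: term 3 = V·UU = VUU.
Continuing: VUUUUVUU · UUVUUVUUUUVUU gives term 7.

VUUUUVUUUUVUUVUUUUVUU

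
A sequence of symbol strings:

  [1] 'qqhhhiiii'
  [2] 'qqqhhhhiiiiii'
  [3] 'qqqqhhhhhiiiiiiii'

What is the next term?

qqqqqhhhhhhiiiiiiiiii

Reading off run lengths: q runs 2, 3, 4; h runs 3, 4, 5; i runs 4, 6, 8 — each is linear in n, where the shown terms are n = 2, 3, 4.
For the next term, n = 5, so the run lengths are 5, 6, 10.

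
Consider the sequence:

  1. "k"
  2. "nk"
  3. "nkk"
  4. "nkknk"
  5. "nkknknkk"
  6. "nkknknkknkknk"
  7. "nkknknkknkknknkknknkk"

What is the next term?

From term 3 onward, concatenate the last term with the second-to-last: nk·k = nkk, nkk·nk = nkknk, …
The next term joins nkknknkknkknknkknknkk and nkknknkknkknk.

nkknknkknkknknkknknkknkknknkknkknk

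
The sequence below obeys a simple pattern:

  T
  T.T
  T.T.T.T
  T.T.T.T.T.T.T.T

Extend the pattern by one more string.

Every step duplicates the string with '.' between the halves.
Doubling T.T.T.T.T.T.T.T with '.' between the halves:

T.T.T.T.T.T.T.T.T.T.T.T.T.T.T.T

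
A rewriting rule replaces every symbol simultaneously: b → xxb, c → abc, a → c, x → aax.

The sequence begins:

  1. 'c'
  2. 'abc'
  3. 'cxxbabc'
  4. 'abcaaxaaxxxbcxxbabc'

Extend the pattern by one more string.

Rewriting the 19 symbols of abcaaxaaxxxbcxxbabc one by one yields c xxb abc c c aax c c aax aax aax xxb abc aax aax xxb c xxb abc; concatenated:

cxxbabcccaaxccaaxaaxaaxxxbabcaaxaaxxxbcxxbabc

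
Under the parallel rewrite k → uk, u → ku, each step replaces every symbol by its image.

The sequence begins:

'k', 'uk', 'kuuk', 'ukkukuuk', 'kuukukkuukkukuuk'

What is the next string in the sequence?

ukkukuukkuukukkukuukukkuukkukuuk

Applying the rule to each of the 16 symbols of kuukukkuukkukuuk gives the pieces uk ku ku uk ku uk uk ku ku uk uk ku uk ku ku uk, which concatenate to the answer.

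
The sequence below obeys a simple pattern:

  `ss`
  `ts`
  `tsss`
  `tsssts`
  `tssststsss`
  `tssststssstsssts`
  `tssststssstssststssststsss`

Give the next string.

tssststssstssststssststssstssststssstsssts

This is a Fibonacci-style word recurrence s(k) = s(k−1)·s(k−2): e.g. ts·ss = tsss.
Continuing: tssststssstssststssststsss · tssststssstsssts gives term 8.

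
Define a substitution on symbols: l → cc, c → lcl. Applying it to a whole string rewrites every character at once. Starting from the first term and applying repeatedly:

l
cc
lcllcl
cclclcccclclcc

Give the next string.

lcllclcclclcclcllcllcllclcclclcclcllcl

Replace each of the 14 characters of cclclcccclclcc in place — lcl lcl cc lcl cc lcl lcl lcl lcl cc lcl cc lcl lcl — and concatenate.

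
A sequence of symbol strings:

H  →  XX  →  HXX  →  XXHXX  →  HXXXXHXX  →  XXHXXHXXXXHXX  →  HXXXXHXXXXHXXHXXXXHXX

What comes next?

XXHXXHXXXXHXXHXXXXHXXXXHXXHXXXXHXX

From term 3 onward, concatenate the second-to-last term with the last: H·XX = HXX, XX·HXX = XXHXX, …
Continuing: XXHXXHXXXXHXX · HXXXXHXXXXHXXHXXXXHXX gives term 8.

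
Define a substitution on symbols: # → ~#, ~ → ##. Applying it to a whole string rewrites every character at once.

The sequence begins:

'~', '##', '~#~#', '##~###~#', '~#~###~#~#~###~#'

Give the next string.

##~###~#~#~###~###~###~#~#~###~#

Applying the rule to each of the 16 symbols of ~#~###~#~#~###~# gives the pieces ## ~# ## ~# ~# ~# ## ~# ## ~# ## ~# ~# ~# ## ~#, which concatenate to the answer.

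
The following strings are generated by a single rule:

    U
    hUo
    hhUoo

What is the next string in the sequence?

s(k+1) = h·s(k)·o, so each term gains h as a prefix and o as a suffix.
Applying this once more to hhUoo:

hhhUooo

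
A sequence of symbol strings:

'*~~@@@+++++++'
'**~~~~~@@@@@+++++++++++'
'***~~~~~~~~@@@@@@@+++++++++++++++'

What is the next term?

****~~~~~~~~~~~@@@@@@@@@+++++++++++++++++++

The n-th term is n *'s then 3n-1 ~'s then 2n+1 @'s then 4n+3 +'s (n = 1, 2, …).
Setting n = 4 gives 4, 11, 9, 19 characters in each block.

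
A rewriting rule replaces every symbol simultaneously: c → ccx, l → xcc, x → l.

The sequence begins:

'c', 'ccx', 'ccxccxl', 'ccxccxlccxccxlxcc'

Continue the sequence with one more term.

φ(ccxccxlccxccxlxcc) expands symbol-by-symbol to ccx ccx l ccx ccx l xcc ccx ccx l ccx ccx l xcc l ccx ccx; joining the 17 pieces gives the next term.

ccxccxlccxccxlxccccxccxlccxccxlxcclccxccx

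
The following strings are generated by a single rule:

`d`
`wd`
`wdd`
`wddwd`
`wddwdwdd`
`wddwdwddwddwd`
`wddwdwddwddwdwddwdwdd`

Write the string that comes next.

wddwdwddwddwdwddwdwddwddwdwddwddwd

From term 3 onward, concatenate the last term with the second-to-last: wd·d = wdd, wdd·wd = wddwd, …
The next term joins wddwdwddwddwdwddwdwdd and wddwdwddwddwd.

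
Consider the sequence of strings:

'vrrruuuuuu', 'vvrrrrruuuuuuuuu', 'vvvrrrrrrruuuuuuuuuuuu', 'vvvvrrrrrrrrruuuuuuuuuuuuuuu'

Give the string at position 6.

vvvvvvrrrrrrrrrrrrruuuuuuuuuuuuuuuuuuuuu

Each string has the form v^{n} r^{2n+1} u^{3n+3} (n = 1, 2, …).
For term 6, n = 6, so the run lengths are 6, 13, 21.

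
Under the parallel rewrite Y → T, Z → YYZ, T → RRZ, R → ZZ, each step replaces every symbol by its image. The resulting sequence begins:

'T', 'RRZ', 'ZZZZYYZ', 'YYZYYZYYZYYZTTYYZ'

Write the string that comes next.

Replace each of the 17 characters of YYZYYZYYZYYZTTYYZ in place — T T YYZ T T YYZ T T YYZ T T YYZ RRZ RRZ T T YYZ — and concatenate.

TTYYZTTYYZTTYYZTTYYZRRZRRZTTYYZ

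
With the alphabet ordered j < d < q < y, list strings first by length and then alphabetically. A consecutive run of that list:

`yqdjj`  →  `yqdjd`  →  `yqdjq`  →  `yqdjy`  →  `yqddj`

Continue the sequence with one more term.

yqddd

Find the rightmost character of yqddj below y, bump it to the next letter, and reset everything to its right to j.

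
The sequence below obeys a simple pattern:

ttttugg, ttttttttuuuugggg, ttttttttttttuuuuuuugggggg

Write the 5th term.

ttttttttttttttttttttuuuuuuuuuuuuugggggggggg

The n-th term is 4n t's then 3n-2 u's then 2n g's (n = 1, 2, …).
For term 5, n = 5, so the run lengths are 20, 13, 10.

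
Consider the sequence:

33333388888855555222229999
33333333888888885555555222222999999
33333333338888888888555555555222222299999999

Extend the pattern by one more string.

33333333333388888888888855555555555222222229999999999

Reading off run lengths: 3 runs 6, 8, 10; 8 runs 6, 8, 10; 5 runs 5, 7, 9; 2 runs 5, 6, 7; 9 runs 4, 6, 8 — each is linear in n, where the shown terms are n = 2, 3, 4.
For the next term, n = 5, so the run lengths are 12, 12, 11, 8, 10.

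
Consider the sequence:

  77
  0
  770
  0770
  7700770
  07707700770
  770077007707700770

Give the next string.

07707700770770077007707700770

Each term (from the third on) is the two preceding terms concatenated in order: term 3 = 77·0 = 770.
So term 8 is 07707700770·770077007707700770.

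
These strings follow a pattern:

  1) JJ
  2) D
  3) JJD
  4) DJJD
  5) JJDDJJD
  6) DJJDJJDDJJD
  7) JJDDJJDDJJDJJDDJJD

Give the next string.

DJJDJJDDJJDJJDDJJDDJJDJJDDJJD

Each term (from the third on) is the two preceding terms concatenated in order: term 3 = JJ·D = JJD.
Continuing: DJJDJJDDJJD · JJDDJJDDJJDJJDDJJD gives term 8.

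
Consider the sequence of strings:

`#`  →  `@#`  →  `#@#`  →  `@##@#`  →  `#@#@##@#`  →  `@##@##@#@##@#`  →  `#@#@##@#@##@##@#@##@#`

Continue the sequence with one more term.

This is a Fibonacci-style word recurrence s(k) = s(k−2)·s(k−1): e.g. #·@# = #@#.
The next term joins @##@##@#@##@# and #@#@##@#@##@##@#@##@#.

@##@##@#@##@##@#@##@#@##@##@#@##@#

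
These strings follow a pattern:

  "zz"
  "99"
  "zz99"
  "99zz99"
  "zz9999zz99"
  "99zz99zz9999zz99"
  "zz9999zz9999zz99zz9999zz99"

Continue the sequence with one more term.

This is a Fibonacci-style word recurrence s(k) = s(k−2)·s(k−1): e.g. zz·99 = zz99.
So term 8 is 99zz99zz9999zz99·zz9999zz9999zz99zz9999zz99.

99zz99zz9999zz99zz9999zz9999zz99zz9999zz99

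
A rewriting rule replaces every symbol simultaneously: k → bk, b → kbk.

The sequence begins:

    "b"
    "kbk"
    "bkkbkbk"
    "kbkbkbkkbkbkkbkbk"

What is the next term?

bkkbkbkkbkbkkbkbkbkkbkbkkbkbkbkkbkbkkbkbk

Applying the rule to each of the 17 symbols of kbkbkbkkbkbkkbkbk gives the pieces bk kbk bk kbk bk kbk bk bk kbk bk kbk bk bk kbk bk kbk bk, which concatenate to the answer.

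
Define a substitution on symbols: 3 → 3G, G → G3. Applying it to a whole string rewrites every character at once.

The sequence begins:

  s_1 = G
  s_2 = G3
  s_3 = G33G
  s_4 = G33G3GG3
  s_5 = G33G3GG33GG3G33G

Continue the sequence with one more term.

φ(G33G3GG33GG3G33G) expands symbol-by-symbol to G3 3G 3G G3 3G G3 G3 3G 3G G3 G3 3G G3 3G 3G G3; joining the 16 pieces gives the next term.

G33G3GG33GG3G33G3GG3G33GG33G3GG3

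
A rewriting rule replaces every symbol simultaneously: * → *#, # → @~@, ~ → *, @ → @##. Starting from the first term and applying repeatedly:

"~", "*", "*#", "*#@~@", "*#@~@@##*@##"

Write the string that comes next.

Apply φ to *#@~@@##*@## symbol by symbol: *→*#, #→@~@, @→@##, ~→*, @→@##, @→@##, #→@~@, #→@~@, *→*#, @→@##, #→@~@, #→@~@; joined: *# @~@ @## * @## @## @~@ @~@ *# @## @~@ @~@.

*#@~@@##*@##@##@~@@~@*#@##@~@@~@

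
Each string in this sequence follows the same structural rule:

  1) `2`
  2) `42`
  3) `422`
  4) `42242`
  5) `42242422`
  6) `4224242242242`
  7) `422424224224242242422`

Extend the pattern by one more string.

4224242242242422424224224242242242

This is a Fibonacci-style word recurrence s(k) = s(k−1)·s(k−2): e.g. 42·2 = 422.
The next term joins 422424224224242242422 and 4224242242242.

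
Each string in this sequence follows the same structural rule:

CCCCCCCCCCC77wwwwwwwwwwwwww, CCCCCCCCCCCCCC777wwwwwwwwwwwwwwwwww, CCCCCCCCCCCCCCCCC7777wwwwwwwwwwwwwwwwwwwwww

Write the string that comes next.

Reading off run lengths: C runs 11, 14, 17; 7 runs 2, 3, 4; w runs 14, 18, 22 — each is linear in n, where the shown terms are n = 3, 4, 5.
For the next term, n = 6, so the run lengths are 20, 5, 26.

CCCCCCCCCCCCCCCCCCCC77777wwwwwwwwwwwwwwwwwwwwwwwwww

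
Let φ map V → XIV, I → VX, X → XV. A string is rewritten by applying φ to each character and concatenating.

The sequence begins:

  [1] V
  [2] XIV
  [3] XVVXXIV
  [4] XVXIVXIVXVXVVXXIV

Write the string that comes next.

XVXIVXVVXXIVXVVXXIVXVXIVXVXIVXIVXVXVVXXIV

φ(XVXIVXIVXVXVVXXIV) expands symbol-by-symbol to XV XIV XV VX XIV XV VX XIV XV XIV XV XIV XIV XV XV VX XIV; joining the 17 pieces gives the next term.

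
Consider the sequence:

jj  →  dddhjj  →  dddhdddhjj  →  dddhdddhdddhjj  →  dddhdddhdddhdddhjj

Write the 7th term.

Every step adds dddh at the front: s(k+1) = dddh·s(k).
From dddhdddhdddhdddhjj, 2 further steps: dddhdddhdddhdddhjj → dddhdddhdddhdddhdddhjj → (answer).

dddhdddhdddhdddhdddhdddhjj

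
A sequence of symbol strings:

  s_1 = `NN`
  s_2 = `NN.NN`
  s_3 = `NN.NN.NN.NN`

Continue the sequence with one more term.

s(k+1) = s(k)·.·s(k) — each term doubles the last with '.' between the halves.
So the next term is two copies of NN.NN.NN.NN with '.' between the halves.

NN.NN.NN.NN.NN.NN.NN.NN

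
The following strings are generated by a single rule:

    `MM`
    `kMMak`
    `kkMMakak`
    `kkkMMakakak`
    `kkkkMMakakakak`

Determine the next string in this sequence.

Each term wraps the previous one in k on the left and ak on the right.
Applying this once more to kkkkMMakakakak:

kkkkkMMakakakakak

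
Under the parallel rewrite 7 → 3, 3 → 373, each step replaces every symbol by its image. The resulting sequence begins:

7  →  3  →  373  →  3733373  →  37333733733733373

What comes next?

37333733733733373373337337333733733733373

Replace each of the 17 characters of 37333733733733373 in place — 373 3 373 373 373 3 373 373 3 373 373 3 373 373 373 3 373 — and concatenate.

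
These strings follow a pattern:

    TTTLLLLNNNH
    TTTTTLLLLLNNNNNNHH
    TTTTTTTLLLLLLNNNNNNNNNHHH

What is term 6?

TTTTTTTTTTTTTLLLLLLLLLNNNNNNNNNNNNNNNNNNHHHHHH

The n-th term is 2n+1 T's then n+3 L's then 3n N's then n H's (n = 1, 2, …).
Setting n = 6 gives 13, 9, 18, 6 characters in each block.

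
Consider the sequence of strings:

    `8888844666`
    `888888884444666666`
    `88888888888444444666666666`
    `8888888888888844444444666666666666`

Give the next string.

888888888888888884444444444666666666666666

Reading off run lengths: 8 runs 5, 8, 11, 14; 4 runs 2, 4, 6, 8; 6 runs 3, 6, 9, 12 — each is linear in n (n = 1, 2, …).
Setting n = 5 gives 17, 10, 15 characters in each block.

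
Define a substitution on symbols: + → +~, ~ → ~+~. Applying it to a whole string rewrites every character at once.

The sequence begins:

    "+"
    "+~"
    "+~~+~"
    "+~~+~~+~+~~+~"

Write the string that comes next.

Rewriting the 13 symbols of +~~+~~+~+~~+~ one by one yields +~ ~+~ ~+~ +~ ~+~ ~+~ +~ ~+~ +~ ~+~ ~+~ +~ ~+~; concatenated:

+~~+~~+~+~~+~~+~+~~+~+~~+~~+~+~~+~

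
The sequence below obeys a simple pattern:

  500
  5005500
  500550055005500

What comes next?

Every step duplicates the string with '5' between the halves.
Doubling 500550055005500 with '5' between the halves:

5005500550055005500550055005500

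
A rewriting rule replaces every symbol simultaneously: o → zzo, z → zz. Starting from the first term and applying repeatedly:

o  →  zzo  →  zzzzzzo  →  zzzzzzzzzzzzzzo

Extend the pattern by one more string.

Applying the rule to each of the 15 symbols of zzzzzzzzzzzzzzo gives the pieces zz zz zz zz zz zz zz zz zz zz zz zz zz zz zzo, which concatenate to the answer.

zzzzzzzzzzzzzzzzzzzzzzzzzzzzzzo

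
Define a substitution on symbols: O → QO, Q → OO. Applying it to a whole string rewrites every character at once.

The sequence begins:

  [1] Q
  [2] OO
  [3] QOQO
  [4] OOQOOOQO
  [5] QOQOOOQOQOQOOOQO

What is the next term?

OOQOOOQOQOQOOOQOOOQOOOQOQOQOOOQO

φ(QOQOOOQOQOQOOOQO) expands symbol-by-symbol to OO QO OO QO QO QO OO QO OO QO OO QO QO QO OO QO; joining the 16 pieces gives the next term.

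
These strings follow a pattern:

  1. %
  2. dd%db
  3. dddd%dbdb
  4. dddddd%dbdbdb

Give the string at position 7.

dddddddddddd%dbdbdbdbdbdb

Each term wraps the previous one in dd on the left and db on the right.
From dddddd%dbdbdb, 3 further steps: dddddd%dbdbdb → dddddddd%dbdbdbdb → dddddddddd%dbdbdbdbdb → (answer).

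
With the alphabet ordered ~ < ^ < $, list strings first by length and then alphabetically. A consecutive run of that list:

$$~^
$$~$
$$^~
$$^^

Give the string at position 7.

Stepping forward 3 times from $$^^: $$^^ → $$^$ → $$$~, then the target.

$$$^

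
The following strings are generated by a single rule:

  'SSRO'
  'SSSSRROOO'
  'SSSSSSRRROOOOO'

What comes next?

SSSSSSSSRRRROOOOOOO

Each string has the form S^{2n} R^{n} O^{2n-1} (n = 1, 2, …).
For the next term, n = 4, so the run lengths are 8, 4, 7.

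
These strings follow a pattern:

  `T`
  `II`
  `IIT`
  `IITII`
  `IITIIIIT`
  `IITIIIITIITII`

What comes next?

From term 3 onward, concatenate the last term with the second-to-last: II·T = IIT, IIT·II = IITII, …
Continuing: IITIIIITIITII · IITIIIIT gives term 7.

IITIIIITIITIIIITIIIIT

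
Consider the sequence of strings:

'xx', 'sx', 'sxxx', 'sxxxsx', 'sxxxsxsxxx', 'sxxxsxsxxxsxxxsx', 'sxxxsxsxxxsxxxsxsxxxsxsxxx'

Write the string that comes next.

sxxxsxsxxxsxxxsxsxxxsxsxxxsxxxsxsxxxsxxxsx

This is a Fibonacci-style word recurrence s(k) = s(k−1)·s(k−2): e.g. sx·xx = sxxx.
Continuing: sxxxsxsxxxsxxxsxsxxxsxsxxx · sxxxsxsxxxsxxxsx gives term 8.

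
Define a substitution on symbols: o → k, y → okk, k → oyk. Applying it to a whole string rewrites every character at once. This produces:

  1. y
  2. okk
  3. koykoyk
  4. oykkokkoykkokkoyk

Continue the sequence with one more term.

kokkoykoykkoykoykkokkoykoykkoykoykkokkoyk

φ(oykkokkoykkokkoyk) expands symbol-by-symbol to k okk oyk oyk k oyk oyk k okk oyk oyk k oyk oyk k okk oyk; joining the 17 pieces gives the next term.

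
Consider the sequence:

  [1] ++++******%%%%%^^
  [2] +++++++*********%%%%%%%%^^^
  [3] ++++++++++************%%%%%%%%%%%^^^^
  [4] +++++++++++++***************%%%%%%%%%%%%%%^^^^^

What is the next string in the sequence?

The n-th term is 3n+1 +'s then 3n+3 *'s then 3n+2 %'s then n+1 ^'s (n = 1, 2, …).
Setting n = 5 gives 16, 18, 17, 6 characters in each block.

++++++++++++++++******************%%%%%%%%%%%%%%%%%^^^^^^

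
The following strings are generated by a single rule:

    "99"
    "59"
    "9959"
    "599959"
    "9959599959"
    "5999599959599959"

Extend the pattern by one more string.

99595999595999599959599959

This is a Fibonacci-style word recurrence s(k) = s(k−2)·s(k−1): e.g. 99·59 = 9959.
Continuing: 9959599959 · 5999599959599959 gives term 7.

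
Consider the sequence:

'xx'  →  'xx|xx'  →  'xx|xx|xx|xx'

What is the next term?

xx|xx|xx|xx|xx|xx|xx|xx

Every step duplicates the string with '|' between the halves.
So the next term is two copies of xx|xx|xx|xx with '|' between the halves.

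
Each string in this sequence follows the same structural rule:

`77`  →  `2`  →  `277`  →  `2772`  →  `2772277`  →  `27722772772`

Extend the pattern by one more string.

From term 3 onward, concatenate the last term with the second-to-last: 2·77 = 277, 277·2 = 2772, …
So term 7 is 27722772772·2772277.

277227727722772277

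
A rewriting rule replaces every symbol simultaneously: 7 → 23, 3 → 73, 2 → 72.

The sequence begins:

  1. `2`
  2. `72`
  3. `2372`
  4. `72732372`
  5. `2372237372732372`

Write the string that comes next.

Rewriting the 16 symbols of 2372237372732372 one by one yields 72 73 23 72 72 73 23 73 23 72 23 73 72 73 23 72; concatenated:

72732372727323732372237372732372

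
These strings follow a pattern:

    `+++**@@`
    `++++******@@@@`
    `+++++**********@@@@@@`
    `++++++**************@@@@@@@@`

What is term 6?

++++++++**********************@@@@@@@@@@@@

The n-th term is n+2 +'s then 4n-2 *'s then 2n @'s (n = 1, 2, …).
Setting n = 6 gives 8, 22, 12 characters in each block.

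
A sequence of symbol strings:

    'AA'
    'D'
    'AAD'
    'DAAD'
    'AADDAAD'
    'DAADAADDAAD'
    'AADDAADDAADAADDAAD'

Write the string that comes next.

From term 3 onward, concatenate the second-to-last term with the last: AA·D = AAD, D·AAD = DAAD, …
Continuing: DAADAADDAAD · AADDAADDAADAADDAAD gives term 8.

DAADAADDAADAADDAADDAADAADDAAD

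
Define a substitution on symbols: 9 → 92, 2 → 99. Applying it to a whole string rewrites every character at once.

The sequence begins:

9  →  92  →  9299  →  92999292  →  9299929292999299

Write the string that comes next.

Rewriting the 16 symbols of 9299929292999299 one by one yields 92 99 92 92 92 99 92 99 92 99 92 92 92 99 92 92; concatenated:

92999292929992999299929292999292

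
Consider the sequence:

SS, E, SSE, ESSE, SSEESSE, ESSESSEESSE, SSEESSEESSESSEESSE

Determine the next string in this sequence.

ESSESSEESSESSEESSEESSESSEESSE

From term 3 onward, concatenate the second-to-last term with the last: SS·E = SSE, E·SSE = ESSE, …
So term 8 is ESSESSEESSE·SSEESSEESSESSEESSE.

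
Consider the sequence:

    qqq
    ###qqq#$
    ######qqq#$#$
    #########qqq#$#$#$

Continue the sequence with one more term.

Every step adds ### to the front and #$ to the end of the previous string.
Applying this once more to #########qqq#$#$#$:

############qqq#$#$#$#$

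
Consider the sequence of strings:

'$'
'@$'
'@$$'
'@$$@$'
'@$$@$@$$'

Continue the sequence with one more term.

From term 3 onward, concatenate the last term with the second-to-last: @$·$ = @$$, @$$·@$ = @$$@$, …
Continuing: @$$@$@$$ · @$$@$ gives term 6.

@$$@$@$$@$$@$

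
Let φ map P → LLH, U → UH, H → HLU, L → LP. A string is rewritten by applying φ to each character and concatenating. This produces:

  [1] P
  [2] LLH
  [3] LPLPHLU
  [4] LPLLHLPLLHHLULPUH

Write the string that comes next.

Replace each of the 17 characters of LPLLHLPLLHHLULPUH in place — LP LLH LP LP HLU LP LLH LP LP HLU HLU LP UH LP LLH UH HLU — and concatenate.

LPLLHLPLPHLULPLLHLPLPHLUHLULPUHLPLLHUHHLU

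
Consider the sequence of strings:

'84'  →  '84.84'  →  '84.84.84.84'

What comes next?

84.84.84.84.84.84.84.84

Every step duplicates the string with '.' between the halves.
One more doubling of 84.84.84.84 gives the answer.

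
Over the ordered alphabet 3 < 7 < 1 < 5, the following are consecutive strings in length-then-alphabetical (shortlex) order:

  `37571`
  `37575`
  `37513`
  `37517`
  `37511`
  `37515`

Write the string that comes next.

Find the rightmost character of 37515 below 5, bump it to the next letter, and reset everything to its right to 3.

37553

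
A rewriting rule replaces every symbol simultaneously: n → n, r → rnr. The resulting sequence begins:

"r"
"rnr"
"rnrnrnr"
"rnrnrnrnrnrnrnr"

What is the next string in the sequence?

rnrnrnrnrnrnrnrnrnrnrnrnrnrnrnr

Replace each of the 15 characters of rnrnrnrnrnrnrnr in place — rnr n rnr n rnr n rnr n rnr n rnr n rnr n rnr — and concatenate.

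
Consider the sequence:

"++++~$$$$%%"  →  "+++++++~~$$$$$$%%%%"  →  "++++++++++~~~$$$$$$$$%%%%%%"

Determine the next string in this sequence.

Term n consists of 3n+1 +'s, followed by n ~'s, followed by 2n+2 $'s, followed by 2n %'s (n = 1, 2, …).
Setting n = 4 gives 13, 4, 10, 8 characters in each block.

+++++++++++++~~~~$$$$$$$$$$%%%%%%%%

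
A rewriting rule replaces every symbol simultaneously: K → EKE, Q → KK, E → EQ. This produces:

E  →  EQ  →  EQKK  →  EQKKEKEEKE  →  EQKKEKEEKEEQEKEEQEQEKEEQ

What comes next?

Rewriting the 24 symbols of EQKKEKEEKEEQEKEEQEQEKEEQ one by one yields EQ KK EKE EKE EQ EKE EQ EQ EKE EQ EQ KK EQ EKE EQ EQ KK EQ KK EQ EKE EQ EQ KK; concatenated:

EQKKEKEEKEEQEKEEQEQEKEEQEQKKEQEKEEQEQKKEQKKEQEKEEQEQKK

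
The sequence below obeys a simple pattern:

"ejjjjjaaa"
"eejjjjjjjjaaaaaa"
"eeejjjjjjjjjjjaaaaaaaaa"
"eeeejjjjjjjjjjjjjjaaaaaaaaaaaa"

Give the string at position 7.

eeeeeeejjjjjjjjjjjjjjjjjjjjjjjaaaaaaaaaaaaaaaaaaaaa

Term n consists of n e's, followed by 3n+2 j's, followed by 3n a's (n = 1, 2, …).
At n = 7 the blocks have lengths 7, 23, 21.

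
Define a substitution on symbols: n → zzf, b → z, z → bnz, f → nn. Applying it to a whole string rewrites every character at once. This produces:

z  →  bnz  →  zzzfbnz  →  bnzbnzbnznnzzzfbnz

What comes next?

Rewriting the 18 symbols of bnzbnzbnznnzzzfbnz one by one yields z zzf bnz z zzf bnz z zzf bnz zzf zzf bnz bnz bnz nn z zzf bnz; concatenated:

zzzfbnzzzzfbnzzzzfbnzzzfzzfbnzbnzbnznnzzzfbnz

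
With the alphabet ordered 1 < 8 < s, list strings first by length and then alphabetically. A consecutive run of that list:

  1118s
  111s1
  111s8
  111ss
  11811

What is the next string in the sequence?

Find the rightmost character of 11811 below s, bump it to the next letter, and reset everything to its right to 1.

11818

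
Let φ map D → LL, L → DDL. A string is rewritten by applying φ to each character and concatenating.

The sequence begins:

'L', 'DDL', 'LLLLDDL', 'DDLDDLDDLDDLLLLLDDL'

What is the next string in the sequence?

LLLLDDLLLLLDDLLLLLDDLLLLLDDLDDLDDLDDLDDLLLLLDDL

φ(DDLDDLDDLDDLLLLLDDL) expands symbol-by-symbol to LL LL DDL LL LL DDL LL LL DDL LL LL DDL DDL DDL DDL DDL LL LL DDL; joining the 19 pieces gives the next term.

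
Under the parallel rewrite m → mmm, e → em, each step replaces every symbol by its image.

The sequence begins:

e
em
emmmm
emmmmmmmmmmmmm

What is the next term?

emmmmmmmmmmmmmmmmmmmmmmmmmmmmmmmmmmmmmmmm

Applying the rule to each of the 14 symbols of emmmmmmmmmmmmm gives the pieces em mmm mmm mmm mmm mmm mmm mmm mmm mmm mmm mmm mmm mmm, which concatenate to the answer.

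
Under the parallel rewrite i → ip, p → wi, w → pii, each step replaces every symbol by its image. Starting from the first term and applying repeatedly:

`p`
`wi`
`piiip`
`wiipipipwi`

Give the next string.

piiipipwiipwiipwipiiip

Rewriting each symbol of wiipipipwi: w→pii, i→ip, i→ip, p→wi, i→ip, p→wi, i→ip, p→wi, w→pii, i→ip, which concatenates to pii ip ip wi ip wi ip wi pii ip.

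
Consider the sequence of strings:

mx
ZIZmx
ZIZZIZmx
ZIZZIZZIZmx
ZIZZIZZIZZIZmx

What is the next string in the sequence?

Each term is the previous one with ZIZ prepended.
Applying this once more to ZIZZIZZIZZIZmx:

ZIZZIZZIZZIZZIZmx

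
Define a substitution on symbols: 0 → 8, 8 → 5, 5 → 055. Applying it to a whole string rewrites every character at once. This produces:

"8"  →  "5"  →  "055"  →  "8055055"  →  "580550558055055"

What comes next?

055580550558055055580550558055055

Applying the rule to each of the 15 symbols of 580550558055055 gives the pieces 055 5 8 055 055 8 055 055 5 8 055 055 8 055 055, which concatenate to the answer.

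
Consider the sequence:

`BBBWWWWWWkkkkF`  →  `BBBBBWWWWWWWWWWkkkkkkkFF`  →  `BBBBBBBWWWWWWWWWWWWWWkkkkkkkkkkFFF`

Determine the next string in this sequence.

BBBBBBBBBWWWWWWWWWWWWWWWWWWkkkkkkkkkkkkkFFFF

Reading off run lengths: B runs 3, 5, 7; W runs 6, 10, 14; k runs 4, 7, 10; F runs 1, 2, 3 — each is linear in n (n = 1, 2, …).
For the next term, n = 4, so the run lengths are 9, 18, 13, 4.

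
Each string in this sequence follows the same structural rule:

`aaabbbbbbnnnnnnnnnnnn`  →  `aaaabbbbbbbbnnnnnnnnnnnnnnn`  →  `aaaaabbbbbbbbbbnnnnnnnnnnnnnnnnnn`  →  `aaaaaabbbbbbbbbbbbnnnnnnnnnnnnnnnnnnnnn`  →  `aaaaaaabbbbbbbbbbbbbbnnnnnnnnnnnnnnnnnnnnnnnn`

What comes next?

Reading off run lengths: a runs 3, 4, 5, 6, 7; b runs 6, 8, 10, 12, 14; n runs 12, 15, 18, 21, 24 — each is linear in n, where the shown terms are n = 3, 4, 5, 6, 7.
For the next term, n = 8, so the run lengths are 8, 16, 27.

aaaaaaaabbbbbbbbbbbbbbbbnnnnnnnnnnnnnnnnnnnnnnnnnnn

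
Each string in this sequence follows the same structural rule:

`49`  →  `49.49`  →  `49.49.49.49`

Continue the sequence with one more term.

Each string is two copies of the previous one joined by '.'.
So the next term is two copies of 49.49.49.49 with '.' between the halves.

49.49.49.49.49.49.49.49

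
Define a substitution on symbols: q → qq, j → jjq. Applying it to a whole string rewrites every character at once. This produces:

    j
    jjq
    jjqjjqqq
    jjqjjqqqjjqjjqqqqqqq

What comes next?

Applying the rule to each of the 20 symbols of jjqjjqqqjjqjjqqqqqqq gives the pieces jjq jjq qq jjq jjq qq qq qq jjq jjq qq jjq jjq qq qq qq qq qq qq qq, which concatenate to the answer.

jjqjjqqqjjqjjqqqqqqqjjqjjqqqjjqjjqqqqqqqqqqqqqqq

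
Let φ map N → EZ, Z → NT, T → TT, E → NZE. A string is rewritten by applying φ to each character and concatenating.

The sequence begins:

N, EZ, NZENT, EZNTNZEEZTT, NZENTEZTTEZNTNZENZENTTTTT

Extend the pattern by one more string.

Rewriting the 25 symbols of NZENTEZTTEZNTNZENZENTTTTT one by one yields EZ NT NZE EZ TT NZE NT TT TT NZE NT EZ TT EZ NT NZE EZ NT NZE EZ TT TT TT TT TT; concatenated:

EZNTNZEEZTTNZENTTTTTNZENTEZTTEZNTNZEEZNTNZEEZTTTTTTTTTT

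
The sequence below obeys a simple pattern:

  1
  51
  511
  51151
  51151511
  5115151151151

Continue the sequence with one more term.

511515115115151151511

Each term (from the third on) is the previous term followed by the one before it: term 3 = 51·1 = 511.
Continuing: 5115151151151 · 51151511 gives term 7.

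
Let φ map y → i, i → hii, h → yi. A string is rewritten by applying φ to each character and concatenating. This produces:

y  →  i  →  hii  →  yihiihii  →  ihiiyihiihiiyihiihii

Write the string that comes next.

hiiyihiihiiihiiyihiihiiyihiihiiihiiyihiihiiyihiihii

Applying the rule to each of the 20 symbols of ihiiyihiihiiyihiihii gives the pieces hii yi hii hii i hii yi hii hii yi hii hii i hii yi hii hii yi hii hii, which concatenate to the answer.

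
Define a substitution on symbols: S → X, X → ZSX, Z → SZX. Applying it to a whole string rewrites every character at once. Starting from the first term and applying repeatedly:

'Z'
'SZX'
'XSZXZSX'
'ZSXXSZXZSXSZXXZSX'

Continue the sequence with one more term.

φ(ZSXXSZXZSXSZXXZSX) expands symbol-by-symbol to SZX X ZSX ZSX X SZX ZSX SZX X ZSX X SZX ZSX ZSX SZX X ZSX; joining the 17 pieces gives the next term.

SZXXZSXZSXXSZXZSXSZXXZSXXSZXZSXZSXSZXXZSX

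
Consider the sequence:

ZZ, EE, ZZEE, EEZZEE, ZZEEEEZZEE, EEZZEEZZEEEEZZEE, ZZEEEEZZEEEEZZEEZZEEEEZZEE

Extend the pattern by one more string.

From term 3 onward, concatenate the second-to-last term with the last: ZZ·EE = ZZEE, EE·ZZEE = EEZZEE, …
Continuing: EEZZEEZZEEEEZZEE · ZZEEEEZZEEEEZZEEZZEEEEZZEE gives term 8.

EEZZEEZZEEEEZZEEZZEEEEZZEEEEZZEEZZEEEEZZEE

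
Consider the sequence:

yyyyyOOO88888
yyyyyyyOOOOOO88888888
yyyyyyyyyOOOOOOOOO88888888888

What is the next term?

Reading off run lengths: y runs 5, 7, 9; O runs 3, 6, 9; 8 runs 5, 8, 11 — each is linear in n (n = 1, 2, …).
For the next term, n = 4, so the run lengths are 11, 12, 14.

yyyyyyyyyyyOOOOOOOOOOOO88888888888888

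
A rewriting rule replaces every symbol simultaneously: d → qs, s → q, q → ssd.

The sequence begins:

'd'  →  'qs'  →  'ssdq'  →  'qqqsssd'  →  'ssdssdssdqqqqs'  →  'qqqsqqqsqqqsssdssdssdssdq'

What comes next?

Rewriting the 25 symbols of qqqsqqqsqqqsssdssdssdssdq one by one yields ssd ssd ssd q ssd ssd ssd q ssd ssd ssd q q q qs q q qs q q qs q q qs ssd; concatenated:

ssdssdssdqssdssdssdqssdssdssdqqqqsqqqsqqqsqqqsssd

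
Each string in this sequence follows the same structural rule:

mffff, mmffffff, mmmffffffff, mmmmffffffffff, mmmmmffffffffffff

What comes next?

Each string has the form m^{n-1} f^{2n}, where the shown terms are n = 2, 3, 4, 5, 6.
At n = 7 the blocks have lengths 6, 14.

mmmmmmffffffffffffff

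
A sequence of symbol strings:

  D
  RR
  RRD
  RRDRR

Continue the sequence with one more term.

RRDRRRRD

This is a Fibonacci-style word recurrence s(k) = s(k−1)·s(k−2): e.g. RR·D = RRD.
Continuing: RRDRR · RRD gives term 5.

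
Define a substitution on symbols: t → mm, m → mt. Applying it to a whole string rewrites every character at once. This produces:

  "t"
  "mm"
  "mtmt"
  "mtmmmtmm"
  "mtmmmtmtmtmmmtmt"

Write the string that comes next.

Rewriting the 16 symbols of mtmmmtmtmtmmmtmt one by one yields mt mm mt mt mt mm mt mm mt mm mt mt mt mm mt mm; concatenated:

mtmmmtmtmtmmmtmmmtmmmtmtmtmmmtmm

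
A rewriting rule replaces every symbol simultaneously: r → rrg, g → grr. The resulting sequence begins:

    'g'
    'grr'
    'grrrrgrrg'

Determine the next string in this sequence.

grrrrgrrgrrgrrggrrrrgrrggrr

Expanding grrrrgrrg: g→grr, r→rrg, r→rrg, r→rrg, r→rrg, g→grr, r→rrg, r→rrg, g→grr. Concatenated: grr rrg rrg rrg rrg grr rrg rrg grr.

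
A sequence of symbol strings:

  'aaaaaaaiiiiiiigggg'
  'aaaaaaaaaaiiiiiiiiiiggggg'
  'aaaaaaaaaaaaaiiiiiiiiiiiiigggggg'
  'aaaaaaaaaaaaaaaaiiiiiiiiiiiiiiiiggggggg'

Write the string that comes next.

aaaaaaaaaaaaaaaaaaaiiiiiiiiiiiiiiiiiiigggggggg

Each string has the form a^{3n+1} i^{3n+1} g^{n+2}, where the shown terms are n = 2, 3, 4, 5.
Setting n = 6 gives 19, 19, 8 characters in each block.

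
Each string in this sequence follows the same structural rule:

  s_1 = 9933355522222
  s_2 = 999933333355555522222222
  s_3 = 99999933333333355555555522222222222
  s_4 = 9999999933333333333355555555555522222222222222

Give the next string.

Each string has the form 9^{2n} 3^{3n} 5^{3n} 2^{3n+2} (n = 1, 2, …).
At n = 5 the blocks have lengths 10, 15, 15, 17.

999999999933333333333333355555555555555522222222222222222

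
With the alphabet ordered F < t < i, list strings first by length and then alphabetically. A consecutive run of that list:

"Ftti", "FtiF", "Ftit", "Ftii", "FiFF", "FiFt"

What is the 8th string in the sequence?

FitF

Continuing the enumeration 2 steps past FiFt: FiFt → FiFi → (answer).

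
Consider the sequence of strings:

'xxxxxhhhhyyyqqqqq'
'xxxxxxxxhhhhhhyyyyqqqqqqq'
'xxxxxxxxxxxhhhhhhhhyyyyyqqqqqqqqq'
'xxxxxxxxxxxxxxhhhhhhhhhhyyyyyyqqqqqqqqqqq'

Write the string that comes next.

xxxxxxxxxxxxxxxxxhhhhhhhhhhhhyyyyyyyqqqqqqqqqqqqq

Each string has the form x^{3n-1} h^{2n} y^{n+1} q^{2n+1}, where the shown terms are n = 2, 3, 4, 5.
Setting n = 6 gives 17, 12, 7, 13 characters in each block.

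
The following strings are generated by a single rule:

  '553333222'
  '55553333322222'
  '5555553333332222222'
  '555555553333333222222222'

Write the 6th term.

5555555555553333333332222222222222

Each string has the form 5^{2n} 3^{n+3} 2^{2n+1} (n = 1, 2, …).
Setting n = 6 gives 12, 9, 13 characters in each block.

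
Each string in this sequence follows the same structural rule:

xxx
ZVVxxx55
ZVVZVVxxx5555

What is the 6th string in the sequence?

Each term wraps the previous one in ZVV on the left and 55 on the right.
From ZVVZVVxxx5555, 3 further steps: ZVVZVVxxx5555 → ZVVZVVZVVxxx555555 → ZVVZVVZVVZVVxxx55555555 → (answer).

ZVVZVVZVVZVVZVVxxx5555555555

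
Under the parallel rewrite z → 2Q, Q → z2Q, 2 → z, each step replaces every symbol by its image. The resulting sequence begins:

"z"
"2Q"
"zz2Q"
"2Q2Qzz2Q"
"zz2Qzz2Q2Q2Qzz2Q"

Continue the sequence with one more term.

2Q2Qzz2Q2Q2Qzz2Qzz2Qzz2Q2Q2Qzz2Q

Replace each of the 16 characters of zz2Qzz2Q2Q2Qzz2Q in place — 2Q 2Q z z2Q 2Q 2Q z z2Q z z2Q z z2Q 2Q 2Q z z2Q — and concatenate.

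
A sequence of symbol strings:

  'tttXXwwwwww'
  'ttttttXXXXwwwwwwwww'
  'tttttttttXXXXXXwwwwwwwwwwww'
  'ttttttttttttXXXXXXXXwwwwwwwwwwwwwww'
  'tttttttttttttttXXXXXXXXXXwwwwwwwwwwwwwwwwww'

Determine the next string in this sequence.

Each string has the form t^{3n} X^{2n} w^{3n+3} (n = 1, 2, …).
Setting n = 6 gives 18, 12, 21 characters in each block.

ttttttttttttttttttXXXXXXXXXXXXwwwwwwwwwwwwwwwwwwwww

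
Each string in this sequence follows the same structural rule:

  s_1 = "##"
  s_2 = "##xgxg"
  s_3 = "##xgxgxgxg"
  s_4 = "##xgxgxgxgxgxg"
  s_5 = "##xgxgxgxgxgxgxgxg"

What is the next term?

Each term is the previous one with xgxg appended.
One more step from ##xgxgxgxgxgxgxgxg gives the answer.

##xgxgxgxgxgxgxgxgxgxg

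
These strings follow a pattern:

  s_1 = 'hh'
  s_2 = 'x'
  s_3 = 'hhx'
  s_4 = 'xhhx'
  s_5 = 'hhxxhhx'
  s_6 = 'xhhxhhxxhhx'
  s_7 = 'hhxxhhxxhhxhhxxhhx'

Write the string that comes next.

Each term (from the third on) is the two preceding terms concatenated in order: term 3 = hh·x = hhx.
Continuing: xhhxhhxxhhx · hhxxhhxxhhxhhxxhhx gives term 8.

xhhxhhxxhhxhhxxhhxxhhxhhxxhhx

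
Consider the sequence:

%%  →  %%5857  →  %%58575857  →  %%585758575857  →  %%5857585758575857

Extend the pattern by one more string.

The strings grow by a fixed suffix 5857 each time.
Applying this once more to %%5857585758575857:

%%58575857585758575857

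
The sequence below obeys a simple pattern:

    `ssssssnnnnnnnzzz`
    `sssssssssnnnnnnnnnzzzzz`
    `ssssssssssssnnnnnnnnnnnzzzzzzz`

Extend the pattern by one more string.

Reading off run lengths: s runs 6, 9, 12; n runs 7, 9, 11; z runs 3, 5, 7 — each is linear in n, where the shown terms are n = 2, 3, 4.
At n = 5 the blocks have lengths 15, 13, 9.

sssssssssssssssnnnnnnnnnnnnnzzzzzzzzz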